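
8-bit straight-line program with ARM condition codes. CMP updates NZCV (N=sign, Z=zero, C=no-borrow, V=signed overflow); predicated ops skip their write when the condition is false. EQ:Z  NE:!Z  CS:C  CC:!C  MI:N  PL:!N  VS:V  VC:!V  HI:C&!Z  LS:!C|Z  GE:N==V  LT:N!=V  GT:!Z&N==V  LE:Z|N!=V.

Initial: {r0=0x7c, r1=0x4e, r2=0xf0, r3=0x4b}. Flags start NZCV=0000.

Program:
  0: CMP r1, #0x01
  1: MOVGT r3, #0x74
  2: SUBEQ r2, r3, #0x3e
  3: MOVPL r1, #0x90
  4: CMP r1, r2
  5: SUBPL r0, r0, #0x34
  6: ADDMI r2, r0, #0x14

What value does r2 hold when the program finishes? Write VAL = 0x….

[0] flags=0010 → (cmp)
[1] flags=0010 GT?T → r3=0x74
[2] flags=0010 EQ?F → skip
[3] flags=0010 PL?T → r1=0x90
[4] flags=1000 → (cmp)
[5] flags=1000 PL?F → skip
[6] flags=1000 MI?T → r2=0x90

VAL = 0x90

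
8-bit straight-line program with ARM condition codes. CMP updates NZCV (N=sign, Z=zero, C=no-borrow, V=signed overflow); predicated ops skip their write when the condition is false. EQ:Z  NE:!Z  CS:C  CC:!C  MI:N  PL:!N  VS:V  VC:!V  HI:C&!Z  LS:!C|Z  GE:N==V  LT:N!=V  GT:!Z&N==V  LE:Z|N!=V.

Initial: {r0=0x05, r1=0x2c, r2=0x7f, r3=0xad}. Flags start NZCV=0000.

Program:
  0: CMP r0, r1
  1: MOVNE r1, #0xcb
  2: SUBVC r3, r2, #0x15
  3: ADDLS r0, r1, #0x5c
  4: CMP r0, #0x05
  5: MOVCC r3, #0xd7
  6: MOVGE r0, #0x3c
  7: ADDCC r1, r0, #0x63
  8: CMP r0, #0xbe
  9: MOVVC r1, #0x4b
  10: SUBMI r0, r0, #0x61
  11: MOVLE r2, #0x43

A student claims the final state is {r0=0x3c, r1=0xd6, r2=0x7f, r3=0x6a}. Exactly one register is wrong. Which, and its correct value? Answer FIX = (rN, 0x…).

FIX = (r1, 0x4b)

0: ✓ CMP  NZCV=1000
1: ✓ MOVNE  r1←0xcb
2: ✓ SUBVC  r3←0x6a
3: ✓ ADDLS  r0←0x27
4: ✓ CMP  NZCV=0010
5: · MOVCC
6: ✓ MOVGE  r0←0x3c
7: · ADDCC
8: ✓ CMP  NZCV=0000
9: ✓ MOVVC  r1←0x4b
10: · SUBMI
11: · MOVLE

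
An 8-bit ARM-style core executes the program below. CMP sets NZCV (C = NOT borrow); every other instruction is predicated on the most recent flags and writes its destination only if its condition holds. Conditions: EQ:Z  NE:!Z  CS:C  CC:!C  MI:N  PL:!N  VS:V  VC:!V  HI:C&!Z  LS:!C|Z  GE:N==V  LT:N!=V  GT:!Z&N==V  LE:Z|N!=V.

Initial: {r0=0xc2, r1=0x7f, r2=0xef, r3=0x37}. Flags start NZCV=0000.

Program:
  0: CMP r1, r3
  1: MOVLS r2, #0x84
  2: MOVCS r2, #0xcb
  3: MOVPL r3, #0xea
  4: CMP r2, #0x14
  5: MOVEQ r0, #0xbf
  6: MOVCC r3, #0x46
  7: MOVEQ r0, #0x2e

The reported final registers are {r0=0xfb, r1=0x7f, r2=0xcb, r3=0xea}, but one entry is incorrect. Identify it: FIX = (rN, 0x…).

0: ✓ CMP  NZCV=0010
1: · MOVLS
2: ✓ MOVCS  r2←0xcb
3: ✓ MOVPL  r3←0xea
4: ✓ CMP  NZCV=1010
5: · MOVEQ
6: · MOVCC
7: · MOVEQ

FIX = (r0, 0xc2)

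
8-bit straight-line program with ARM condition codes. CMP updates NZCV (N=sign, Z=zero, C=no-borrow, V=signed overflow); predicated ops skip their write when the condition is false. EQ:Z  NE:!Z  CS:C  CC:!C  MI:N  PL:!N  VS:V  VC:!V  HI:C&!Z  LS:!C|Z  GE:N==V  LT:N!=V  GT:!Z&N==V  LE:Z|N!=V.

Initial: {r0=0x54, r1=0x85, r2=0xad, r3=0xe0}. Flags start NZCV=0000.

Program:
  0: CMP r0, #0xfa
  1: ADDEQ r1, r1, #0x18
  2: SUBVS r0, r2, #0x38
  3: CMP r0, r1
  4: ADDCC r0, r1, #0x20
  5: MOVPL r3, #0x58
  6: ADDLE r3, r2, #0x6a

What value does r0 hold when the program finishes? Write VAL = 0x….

[0] flags=0000 → (cmp)
[1] flags=0000 EQ?F → skip
[2] flags=0000 VS?F → skip
[3] flags=1001 → (cmp)
[4] flags=1001 CC?T → r0=0xa5
[5] flags=1001 PL?F → skip
[6] flags=1001 LE?F → skip

VAL = 0xa5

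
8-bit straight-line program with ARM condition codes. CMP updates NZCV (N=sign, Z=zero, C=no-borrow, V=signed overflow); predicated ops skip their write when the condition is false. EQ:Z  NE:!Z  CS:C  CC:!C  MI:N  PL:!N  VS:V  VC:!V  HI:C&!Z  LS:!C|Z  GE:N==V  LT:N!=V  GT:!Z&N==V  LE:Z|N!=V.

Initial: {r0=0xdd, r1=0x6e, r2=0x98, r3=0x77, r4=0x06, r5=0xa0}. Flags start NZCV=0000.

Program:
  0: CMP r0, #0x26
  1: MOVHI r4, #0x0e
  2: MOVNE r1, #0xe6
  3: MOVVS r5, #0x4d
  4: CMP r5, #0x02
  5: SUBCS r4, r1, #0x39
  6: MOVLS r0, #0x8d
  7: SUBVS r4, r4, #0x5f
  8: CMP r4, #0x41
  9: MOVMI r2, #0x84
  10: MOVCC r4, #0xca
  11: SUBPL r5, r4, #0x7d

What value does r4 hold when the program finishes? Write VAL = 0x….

VAL = 0xad

0: ✓ CMP  NZCV=1010
1: ✓ MOVHI  r4←0x0e
2: ✓ MOVNE  r1←0xe6
3: · MOVVS
4: ✓ CMP  NZCV=1010
5: ✓ SUBCS  r4←0xad
6: · MOVLS
7: · SUBVS
8: ✓ CMP  NZCV=0011
9: · MOVMI
10: · MOVCC
11: ✓ SUBPL  r5←0x30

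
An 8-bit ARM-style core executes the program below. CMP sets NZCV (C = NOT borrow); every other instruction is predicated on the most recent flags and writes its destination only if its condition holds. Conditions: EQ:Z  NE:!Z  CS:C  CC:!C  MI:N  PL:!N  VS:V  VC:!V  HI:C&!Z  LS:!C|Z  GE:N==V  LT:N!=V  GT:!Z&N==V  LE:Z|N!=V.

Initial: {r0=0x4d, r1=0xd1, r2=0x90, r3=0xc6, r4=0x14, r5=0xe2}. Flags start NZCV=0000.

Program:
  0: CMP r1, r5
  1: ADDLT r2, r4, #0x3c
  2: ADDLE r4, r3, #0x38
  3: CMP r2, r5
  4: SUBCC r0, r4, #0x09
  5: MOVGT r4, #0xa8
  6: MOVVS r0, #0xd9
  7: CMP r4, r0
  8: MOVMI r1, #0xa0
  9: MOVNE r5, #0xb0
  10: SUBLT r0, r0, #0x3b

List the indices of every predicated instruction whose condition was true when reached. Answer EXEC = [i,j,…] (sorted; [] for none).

EXEC = [1,2,4,5,8,9,10]

[0] flags=1000 → (cmp)
[1] flags=1000 LT?T → r2=0x50
[2] flags=1000 LE?T → r4=0xfe
[3] flags=0000 → (cmp)
[4] flags=0000 CC?T → r0=0xf5
[5] flags=0000 GT?T → r4=0xa8
[6] flags=0000 VS?F → skip
[7] flags=1000 → (cmp)
[8] flags=1000 MI?T → r1=0xa0
[9] flags=1000 NE?T → r5=0xb0
[10] flags=1000 LT?T → r0=0xba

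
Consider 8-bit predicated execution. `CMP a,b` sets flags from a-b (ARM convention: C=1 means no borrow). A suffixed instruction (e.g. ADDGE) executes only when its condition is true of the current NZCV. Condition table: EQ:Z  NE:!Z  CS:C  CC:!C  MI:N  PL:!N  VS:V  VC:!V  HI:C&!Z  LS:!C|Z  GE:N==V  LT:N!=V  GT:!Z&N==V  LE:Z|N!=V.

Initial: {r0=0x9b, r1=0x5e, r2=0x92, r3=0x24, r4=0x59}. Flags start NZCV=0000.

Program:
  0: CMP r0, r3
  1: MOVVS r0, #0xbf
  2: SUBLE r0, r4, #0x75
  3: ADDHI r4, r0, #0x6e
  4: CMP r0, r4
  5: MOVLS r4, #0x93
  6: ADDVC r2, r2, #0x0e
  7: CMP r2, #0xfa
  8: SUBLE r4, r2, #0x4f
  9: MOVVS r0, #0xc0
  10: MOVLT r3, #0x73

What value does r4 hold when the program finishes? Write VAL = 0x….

0: ✓ CMP  NZCV=0011
1: ✓ MOVVS  r0←0xbf
2: ✓ SUBLE  r0←0xe4
3: ✓ ADDHI  r4←0x52
4: ✓ CMP  NZCV=1010
5: · MOVLS
6: ✓ ADDVC  r2←0xa0
7: ✓ CMP  NZCV=1000
8: ✓ SUBLE  r4←0x51
9: · MOVVS
10: ✓ MOVLT  r3←0x73

VAL = 0x51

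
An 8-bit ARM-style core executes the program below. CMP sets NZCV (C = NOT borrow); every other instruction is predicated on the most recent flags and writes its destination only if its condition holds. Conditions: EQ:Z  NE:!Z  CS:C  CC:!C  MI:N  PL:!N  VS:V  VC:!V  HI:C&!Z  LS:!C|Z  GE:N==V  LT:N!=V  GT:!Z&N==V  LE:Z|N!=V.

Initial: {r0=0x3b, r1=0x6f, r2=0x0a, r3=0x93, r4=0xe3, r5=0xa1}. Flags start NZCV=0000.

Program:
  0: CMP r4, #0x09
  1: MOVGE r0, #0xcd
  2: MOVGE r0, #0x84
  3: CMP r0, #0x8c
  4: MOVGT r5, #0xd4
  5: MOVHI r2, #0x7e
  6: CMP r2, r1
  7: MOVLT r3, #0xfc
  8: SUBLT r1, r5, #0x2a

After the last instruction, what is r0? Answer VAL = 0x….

0: ✓ CMP  NZCV=1010
1: · MOVGE
2: · MOVGE
3: ✓ CMP  NZCV=1001
4: ✓ MOVGT  r5←0xd4
5: · MOVHI
6: ✓ CMP  NZCV=1000
7: ✓ MOVLT  r3←0xfc
8: ✓ SUBLT  r1←0xaa

VAL = 0x3b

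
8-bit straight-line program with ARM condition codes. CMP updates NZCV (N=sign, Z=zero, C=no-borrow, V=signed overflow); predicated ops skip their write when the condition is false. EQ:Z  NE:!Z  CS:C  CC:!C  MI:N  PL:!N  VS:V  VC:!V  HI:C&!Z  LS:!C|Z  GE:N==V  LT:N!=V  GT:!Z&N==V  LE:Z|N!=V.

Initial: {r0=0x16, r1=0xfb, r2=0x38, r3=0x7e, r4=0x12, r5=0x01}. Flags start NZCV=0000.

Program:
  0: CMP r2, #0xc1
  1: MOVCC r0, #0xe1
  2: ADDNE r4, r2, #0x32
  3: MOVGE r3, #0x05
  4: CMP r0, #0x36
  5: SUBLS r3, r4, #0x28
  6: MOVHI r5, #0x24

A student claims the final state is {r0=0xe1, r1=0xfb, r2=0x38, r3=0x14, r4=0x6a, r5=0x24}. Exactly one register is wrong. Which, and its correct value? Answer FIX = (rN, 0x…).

[0] flags=0000 → (cmp)
[1] flags=0000 CC?T → r0=0xe1
[2] flags=0000 NE?T → r4=0x6a
[3] flags=0000 GE?T → r3=0x05
[4] flags=1010 → (cmp)
[5] flags=1010 LS?F → skip
[6] flags=1010 HI?T → r5=0x24

FIX = (r3, 0x05)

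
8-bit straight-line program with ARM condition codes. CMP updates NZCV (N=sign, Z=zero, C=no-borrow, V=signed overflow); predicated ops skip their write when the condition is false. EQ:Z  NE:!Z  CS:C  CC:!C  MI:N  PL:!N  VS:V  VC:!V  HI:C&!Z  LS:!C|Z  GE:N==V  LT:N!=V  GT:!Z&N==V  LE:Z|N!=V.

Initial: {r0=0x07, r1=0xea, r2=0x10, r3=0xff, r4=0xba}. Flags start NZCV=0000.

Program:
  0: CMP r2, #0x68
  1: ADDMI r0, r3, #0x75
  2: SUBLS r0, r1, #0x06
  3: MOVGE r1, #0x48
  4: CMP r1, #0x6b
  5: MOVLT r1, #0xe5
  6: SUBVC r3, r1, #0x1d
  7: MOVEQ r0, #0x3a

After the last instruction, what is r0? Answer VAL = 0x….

VAL = 0xe4

0: ✓ CMP  NZCV=1000
1: ✓ ADDMI  r0←0x74
2: ✓ SUBLS  r0←0xe4
3: · MOVGE
4: ✓ CMP  NZCV=0011
5: ✓ MOVLT  r1←0xe5
6: · SUBVC
7: · MOVEQ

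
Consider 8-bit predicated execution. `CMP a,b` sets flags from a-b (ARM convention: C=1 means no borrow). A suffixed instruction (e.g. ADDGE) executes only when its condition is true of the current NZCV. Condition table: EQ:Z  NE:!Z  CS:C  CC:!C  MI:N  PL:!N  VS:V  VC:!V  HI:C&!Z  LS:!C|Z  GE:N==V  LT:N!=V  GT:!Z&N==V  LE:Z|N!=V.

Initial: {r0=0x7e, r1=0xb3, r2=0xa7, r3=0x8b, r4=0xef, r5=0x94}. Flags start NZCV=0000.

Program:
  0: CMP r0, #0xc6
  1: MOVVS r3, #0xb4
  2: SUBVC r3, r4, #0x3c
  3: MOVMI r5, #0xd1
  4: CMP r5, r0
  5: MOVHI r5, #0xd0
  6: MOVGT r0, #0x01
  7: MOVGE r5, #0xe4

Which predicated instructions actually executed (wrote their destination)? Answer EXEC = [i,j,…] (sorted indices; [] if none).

0: ✓ CMP  NZCV=1001
1: ✓ MOVVS  r3←0xb4
2: · SUBVC
3: ✓ MOVMI  r5←0xd1
4: ✓ CMP  NZCV=0011
5: ✓ MOVHI  r5←0xd0
6: · MOVGT
7: · MOVGE

EXEC = [1,3,5]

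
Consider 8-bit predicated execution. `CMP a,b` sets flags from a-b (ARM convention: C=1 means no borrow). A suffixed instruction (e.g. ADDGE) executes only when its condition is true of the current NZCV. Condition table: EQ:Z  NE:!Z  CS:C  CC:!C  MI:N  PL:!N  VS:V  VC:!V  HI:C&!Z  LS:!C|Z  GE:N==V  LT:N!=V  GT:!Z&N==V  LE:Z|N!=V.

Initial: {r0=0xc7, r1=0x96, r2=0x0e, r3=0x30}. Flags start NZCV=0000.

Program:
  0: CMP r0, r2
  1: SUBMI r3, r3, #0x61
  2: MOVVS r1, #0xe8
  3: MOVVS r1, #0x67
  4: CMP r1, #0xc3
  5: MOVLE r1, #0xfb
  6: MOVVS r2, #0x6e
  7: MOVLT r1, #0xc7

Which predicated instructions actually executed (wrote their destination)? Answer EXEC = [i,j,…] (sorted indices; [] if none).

EXEC = [1,5,7]

[0] flags=1010 → (cmp)
[1] flags=1010 MI?T → r3=0xcf
[2] flags=1010 VS?F → skip
[3] flags=1010 VS?F → skip
[4] flags=1000 → (cmp)
[5] flags=1000 LE?T → r1=0xfb
[6] flags=1000 VS?F → skip
[7] flags=1000 LT?T → r1=0xc7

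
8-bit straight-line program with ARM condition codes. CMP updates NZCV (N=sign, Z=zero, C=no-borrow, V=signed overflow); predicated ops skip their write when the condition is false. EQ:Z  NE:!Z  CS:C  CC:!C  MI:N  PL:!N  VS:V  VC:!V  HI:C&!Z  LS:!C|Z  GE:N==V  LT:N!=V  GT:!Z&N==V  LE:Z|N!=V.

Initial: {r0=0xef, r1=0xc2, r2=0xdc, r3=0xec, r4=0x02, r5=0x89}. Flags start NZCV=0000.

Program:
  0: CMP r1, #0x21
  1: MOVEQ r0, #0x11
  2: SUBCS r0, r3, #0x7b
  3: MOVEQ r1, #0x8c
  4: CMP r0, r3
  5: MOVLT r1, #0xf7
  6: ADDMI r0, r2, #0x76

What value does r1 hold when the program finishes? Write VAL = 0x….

[0] flags=1010 → (cmp)
[1] flags=1010 EQ?F → skip
[2] flags=1010 CS?T → r0=0x71
[3] flags=1010 EQ?F → skip
[4] flags=1001 → (cmp)
[5] flags=1001 LT?F → skip
[6] flags=1001 MI?T → r0=0x52

VAL = 0xc2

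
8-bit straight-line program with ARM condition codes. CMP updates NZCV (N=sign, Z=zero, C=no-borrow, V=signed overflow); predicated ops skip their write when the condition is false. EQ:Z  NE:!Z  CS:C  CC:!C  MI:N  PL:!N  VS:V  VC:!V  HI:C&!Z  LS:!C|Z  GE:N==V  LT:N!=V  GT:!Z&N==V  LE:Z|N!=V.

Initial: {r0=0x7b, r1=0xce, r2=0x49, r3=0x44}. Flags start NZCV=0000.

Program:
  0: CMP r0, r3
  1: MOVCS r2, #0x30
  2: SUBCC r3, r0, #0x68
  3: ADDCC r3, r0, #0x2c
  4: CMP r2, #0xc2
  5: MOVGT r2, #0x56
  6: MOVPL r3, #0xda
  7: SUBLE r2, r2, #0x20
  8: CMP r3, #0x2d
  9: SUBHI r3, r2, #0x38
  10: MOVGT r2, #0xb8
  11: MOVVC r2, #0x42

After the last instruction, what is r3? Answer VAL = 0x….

[0] flags=0010 → (cmp)
[1] flags=0010 CS?T → r2=0x30
[2] flags=0010 CC?F → skip
[3] flags=0010 CC?F → skip
[4] flags=0000 → (cmp)
[5] flags=0000 GT?T → r2=0x56
[6] flags=0000 PL?T → r3=0xda
[7] flags=0000 LE?F → skip
[8] flags=1010 → (cmp)
[9] flags=1010 HI?T → r3=0x1e
[10] flags=1010 GT?F → skip
[11] flags=1010 VC?T → r2=0x42

VAL = 0x1e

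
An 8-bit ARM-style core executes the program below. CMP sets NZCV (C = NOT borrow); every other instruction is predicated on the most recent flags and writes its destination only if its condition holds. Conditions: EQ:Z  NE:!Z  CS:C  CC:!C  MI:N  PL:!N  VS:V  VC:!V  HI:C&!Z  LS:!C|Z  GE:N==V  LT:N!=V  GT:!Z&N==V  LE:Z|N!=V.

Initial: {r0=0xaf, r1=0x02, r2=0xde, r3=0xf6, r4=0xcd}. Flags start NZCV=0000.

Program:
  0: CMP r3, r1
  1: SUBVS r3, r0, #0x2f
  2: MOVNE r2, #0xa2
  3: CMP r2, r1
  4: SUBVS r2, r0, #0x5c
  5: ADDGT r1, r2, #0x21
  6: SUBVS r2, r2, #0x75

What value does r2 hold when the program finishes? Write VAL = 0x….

VAL = 0xa2

0: ✓ CMP  NZCV=1010
1: · SUBVS
2: ✓ MOVNE  r2←0xa2
3: ✓ CMP  NZCV=1010
4: · SUBVS
5: · ADDGT
6: · SUBVS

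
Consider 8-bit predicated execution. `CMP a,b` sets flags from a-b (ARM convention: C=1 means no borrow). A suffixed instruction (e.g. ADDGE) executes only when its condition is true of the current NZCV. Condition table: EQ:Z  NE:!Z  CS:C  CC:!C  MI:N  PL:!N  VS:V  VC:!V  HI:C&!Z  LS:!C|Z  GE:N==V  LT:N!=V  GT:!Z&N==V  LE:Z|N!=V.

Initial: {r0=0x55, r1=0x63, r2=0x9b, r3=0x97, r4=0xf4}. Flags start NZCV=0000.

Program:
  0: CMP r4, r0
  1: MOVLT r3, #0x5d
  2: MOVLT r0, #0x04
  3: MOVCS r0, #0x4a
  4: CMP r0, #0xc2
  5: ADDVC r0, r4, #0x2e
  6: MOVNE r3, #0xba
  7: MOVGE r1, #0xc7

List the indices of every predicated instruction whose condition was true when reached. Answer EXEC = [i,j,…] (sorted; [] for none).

EXEC = [1,2,3,6,7]

[0] flags=1010 → (cmp)
[1] flags=1010 LT?T → r3=0x5d
[2] flags=1010 LT?T → r0=0x04
[3] flags=1010 CS?T → r0=0x4a
[4] flags=1001 → (cmp)
[5] flags=1001 VC?F → skip
[6] flags=1001 NE?T → r3=0xba
[7] flags=1001 GE?T → r1=0xc7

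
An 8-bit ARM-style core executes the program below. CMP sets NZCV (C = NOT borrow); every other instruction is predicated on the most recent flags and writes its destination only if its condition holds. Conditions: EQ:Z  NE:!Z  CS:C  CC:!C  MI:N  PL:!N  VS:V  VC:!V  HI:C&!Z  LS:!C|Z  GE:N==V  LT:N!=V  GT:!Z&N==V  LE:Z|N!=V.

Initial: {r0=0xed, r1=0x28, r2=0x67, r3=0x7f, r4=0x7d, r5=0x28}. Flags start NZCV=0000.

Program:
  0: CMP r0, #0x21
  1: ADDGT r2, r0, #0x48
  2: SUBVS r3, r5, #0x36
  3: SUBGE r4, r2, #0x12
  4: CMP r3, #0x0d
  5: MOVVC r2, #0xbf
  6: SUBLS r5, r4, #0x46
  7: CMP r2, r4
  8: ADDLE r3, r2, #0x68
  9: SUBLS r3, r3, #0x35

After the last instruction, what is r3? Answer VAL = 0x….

0: ✓ CMP  NZCV=1010
1: · ADDGT
2: · SUBVS
3: · SUBGE
4: ✓ CMP  NZCV=0010
5: ✓ MOVVC  r2←0xbf
6: · SUBLS
7: ✓ CMP  NZCV=0011
8: ✓ ADDLE  r3←0x27
9: · SUBLS

VAL = 0x27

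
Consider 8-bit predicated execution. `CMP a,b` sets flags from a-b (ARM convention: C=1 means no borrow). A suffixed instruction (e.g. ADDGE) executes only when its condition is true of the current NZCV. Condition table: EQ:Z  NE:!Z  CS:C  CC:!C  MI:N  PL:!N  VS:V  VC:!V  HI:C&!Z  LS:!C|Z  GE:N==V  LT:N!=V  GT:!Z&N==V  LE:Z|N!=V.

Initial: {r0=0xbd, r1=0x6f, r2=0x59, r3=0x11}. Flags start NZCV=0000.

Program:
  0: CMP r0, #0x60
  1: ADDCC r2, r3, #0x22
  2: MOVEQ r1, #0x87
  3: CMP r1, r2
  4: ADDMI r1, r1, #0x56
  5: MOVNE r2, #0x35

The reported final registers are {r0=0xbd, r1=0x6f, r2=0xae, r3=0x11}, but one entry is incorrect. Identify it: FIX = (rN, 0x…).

FIX = (r2, 0x35)

0: ✓ CMP  NZCV=0011
1: · ADDCC
2: · MOVEQ
3: ✓ CMP  NZCV=0010
4: · ADDMI
5: ✓ MOVNE  r2←0x35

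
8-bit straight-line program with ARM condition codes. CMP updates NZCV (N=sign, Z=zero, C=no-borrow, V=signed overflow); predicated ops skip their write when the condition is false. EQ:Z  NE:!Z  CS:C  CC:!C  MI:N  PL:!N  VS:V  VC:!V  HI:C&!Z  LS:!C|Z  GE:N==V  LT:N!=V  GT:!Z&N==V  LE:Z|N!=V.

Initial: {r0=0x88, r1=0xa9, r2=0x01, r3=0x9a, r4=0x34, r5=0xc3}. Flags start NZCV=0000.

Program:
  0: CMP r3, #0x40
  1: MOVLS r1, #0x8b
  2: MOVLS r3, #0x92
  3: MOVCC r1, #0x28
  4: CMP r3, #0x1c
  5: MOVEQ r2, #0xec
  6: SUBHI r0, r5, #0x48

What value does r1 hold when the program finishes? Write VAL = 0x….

0: ✓ CMP  NZCV=0011
1: · MOVLS
2: · MOVLS
3: · MOVCC
4: ✓ CMP  NZCV=0011
5: · MOVEQ
6: ✓ SUBHI  r0←0x7b

VAL = 0xa9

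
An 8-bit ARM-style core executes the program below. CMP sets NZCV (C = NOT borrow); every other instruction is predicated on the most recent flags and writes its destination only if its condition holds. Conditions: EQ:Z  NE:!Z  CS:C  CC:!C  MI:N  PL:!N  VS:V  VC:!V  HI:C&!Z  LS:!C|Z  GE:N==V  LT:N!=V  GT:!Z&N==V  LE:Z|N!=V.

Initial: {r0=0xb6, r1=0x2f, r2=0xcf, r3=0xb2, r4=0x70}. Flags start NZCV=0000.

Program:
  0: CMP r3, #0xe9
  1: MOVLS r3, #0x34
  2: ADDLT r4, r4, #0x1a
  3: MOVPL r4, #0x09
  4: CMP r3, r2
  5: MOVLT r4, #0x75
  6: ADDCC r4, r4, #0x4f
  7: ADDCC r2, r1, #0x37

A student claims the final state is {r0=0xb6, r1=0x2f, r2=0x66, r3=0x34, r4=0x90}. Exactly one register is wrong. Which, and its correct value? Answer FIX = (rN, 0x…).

[0] flags=1000 → (cmp)
[1] flags=1000 LS?T → r3=0x34
[2] flags=1000 LT?T → r4=0x8a
[3] flags=1000 PL?F → skip
[4] flags=0000 → (cmp)
[5] flags=0000 LT?F → skip
[6] flags=0000 CC?T → r4=0xd9
[7] flags=0000 CC?T → r2=0x66

FIX = (r4, 0xd9)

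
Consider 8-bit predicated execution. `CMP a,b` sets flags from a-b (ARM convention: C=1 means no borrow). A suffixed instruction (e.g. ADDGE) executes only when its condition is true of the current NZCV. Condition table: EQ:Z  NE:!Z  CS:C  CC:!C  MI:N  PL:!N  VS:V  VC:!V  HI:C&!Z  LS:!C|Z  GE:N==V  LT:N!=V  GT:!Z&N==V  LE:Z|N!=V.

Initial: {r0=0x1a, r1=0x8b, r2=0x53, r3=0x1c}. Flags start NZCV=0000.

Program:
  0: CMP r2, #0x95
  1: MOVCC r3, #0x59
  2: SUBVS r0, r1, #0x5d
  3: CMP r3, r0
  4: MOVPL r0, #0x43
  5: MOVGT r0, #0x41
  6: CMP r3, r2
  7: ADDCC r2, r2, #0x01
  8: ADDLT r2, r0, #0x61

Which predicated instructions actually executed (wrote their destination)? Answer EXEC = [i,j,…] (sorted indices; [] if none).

EXEC = [1,2,4,5]

0: ✓ CMP  NZCV=1001
1: ✓ MOVCC  r3←0x59
2: ✓ SUBVS  r0←0x2e
3: ✓ CMP  NZCV=0010
4: ✓ MOVPL  r0←0x43
5: ✓ MOVGT  r0←0x41
6: ✓ CMP  NZCV=0010
7: · ADDCC
8: · ADDLT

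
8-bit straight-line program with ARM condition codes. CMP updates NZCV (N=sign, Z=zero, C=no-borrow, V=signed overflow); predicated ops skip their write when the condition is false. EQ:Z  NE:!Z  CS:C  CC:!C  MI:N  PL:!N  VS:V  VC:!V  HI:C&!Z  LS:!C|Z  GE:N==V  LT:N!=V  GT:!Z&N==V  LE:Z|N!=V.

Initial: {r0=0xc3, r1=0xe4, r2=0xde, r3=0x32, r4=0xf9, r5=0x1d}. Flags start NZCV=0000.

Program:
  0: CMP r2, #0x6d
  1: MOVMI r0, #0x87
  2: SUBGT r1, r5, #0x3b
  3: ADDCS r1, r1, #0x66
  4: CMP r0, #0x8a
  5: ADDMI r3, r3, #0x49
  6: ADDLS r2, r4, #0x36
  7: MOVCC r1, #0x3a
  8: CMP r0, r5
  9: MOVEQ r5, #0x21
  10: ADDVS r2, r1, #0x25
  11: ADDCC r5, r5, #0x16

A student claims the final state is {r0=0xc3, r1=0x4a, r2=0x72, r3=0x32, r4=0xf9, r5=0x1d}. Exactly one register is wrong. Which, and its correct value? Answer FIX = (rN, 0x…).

[0] flags=0011 → (cmp)
[1] flags=0011 MI?F → skip
[2] flags=0011 GT?F → skip
[3] flags=0011 CS?T → r1=0x4a
[4] flags=0010 → (cmp)
[5] flags=0010 MI?F → skip
[6] flags=0010 LS?F → skip
[7] flags=0010 CC?F → skip
[8] flags=1010 → (cmp)
[9] flags=1010 EQ?F → skip
[10] flags=1010 VS?F → skip
[11] flags=1010 CC?F → skip

FIX = (r2, 0xde)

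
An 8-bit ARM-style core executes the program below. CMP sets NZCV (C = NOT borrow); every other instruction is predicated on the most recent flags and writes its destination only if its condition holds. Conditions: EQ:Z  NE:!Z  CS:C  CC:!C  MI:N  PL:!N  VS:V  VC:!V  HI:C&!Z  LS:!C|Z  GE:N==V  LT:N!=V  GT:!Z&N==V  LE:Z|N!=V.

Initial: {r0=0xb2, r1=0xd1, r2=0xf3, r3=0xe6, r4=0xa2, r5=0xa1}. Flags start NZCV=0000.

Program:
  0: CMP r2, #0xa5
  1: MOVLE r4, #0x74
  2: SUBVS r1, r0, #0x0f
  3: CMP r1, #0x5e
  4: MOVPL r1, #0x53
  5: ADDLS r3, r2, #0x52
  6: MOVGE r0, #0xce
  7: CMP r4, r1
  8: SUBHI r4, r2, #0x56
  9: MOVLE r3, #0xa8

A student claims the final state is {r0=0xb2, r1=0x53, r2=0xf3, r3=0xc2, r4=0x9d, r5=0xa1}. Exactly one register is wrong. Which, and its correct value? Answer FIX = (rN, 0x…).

FIX = (r3, 0xa8)

0: ✓ CMP  NZCV=0010
1: · MOVLE
2: · SUBVS
3: ✓ CMP  NZCV=0011
4: ✓ MOVPL  r1←0x53
5: · ADDLS
6: · MOVGE
7: ✓ CMP  NZCV=0011
8: ✓ SUBHI  r4←0x9d
9: ✓ MOVLE  r3←0xa8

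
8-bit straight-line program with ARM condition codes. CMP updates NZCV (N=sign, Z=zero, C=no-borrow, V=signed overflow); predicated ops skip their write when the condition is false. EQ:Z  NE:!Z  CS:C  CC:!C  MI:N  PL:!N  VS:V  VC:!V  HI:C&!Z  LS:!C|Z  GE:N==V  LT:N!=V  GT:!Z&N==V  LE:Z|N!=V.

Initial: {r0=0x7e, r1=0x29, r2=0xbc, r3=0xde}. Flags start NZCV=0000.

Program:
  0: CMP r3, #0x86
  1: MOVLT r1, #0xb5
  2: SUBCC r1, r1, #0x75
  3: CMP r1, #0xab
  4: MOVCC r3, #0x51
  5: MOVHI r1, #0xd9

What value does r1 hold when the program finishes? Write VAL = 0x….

VAL = 0x29

[0] flags=0010 → (cmp)
[1] flags=0010 LT?F → skip
[2] flags=0010 CC?F → skip
[3] flags=0000 → (cmp)
[4] flags=0000 CC?T → r3=0x51
[5] flags=0000 HI?F → skip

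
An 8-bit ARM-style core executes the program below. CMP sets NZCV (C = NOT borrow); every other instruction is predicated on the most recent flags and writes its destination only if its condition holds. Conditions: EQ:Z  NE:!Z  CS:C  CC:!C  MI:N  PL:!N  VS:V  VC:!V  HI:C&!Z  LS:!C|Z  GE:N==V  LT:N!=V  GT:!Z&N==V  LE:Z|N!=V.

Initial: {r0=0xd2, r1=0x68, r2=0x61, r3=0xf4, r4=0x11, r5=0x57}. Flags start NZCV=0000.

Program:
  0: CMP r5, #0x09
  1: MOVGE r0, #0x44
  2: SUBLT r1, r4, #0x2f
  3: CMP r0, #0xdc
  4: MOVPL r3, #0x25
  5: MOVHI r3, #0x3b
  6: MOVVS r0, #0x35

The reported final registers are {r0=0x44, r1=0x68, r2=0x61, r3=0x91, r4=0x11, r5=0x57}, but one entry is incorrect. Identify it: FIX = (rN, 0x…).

0: ✓ CMP  NZCV=0010
1: ✓ MOVGE  r0←0x44
2: · SUBLT
3: ✓ CMP  NZCV=0000
4: ✓ MOVPL  r3←0x25
5: · MOVHI
6: · MOVVS

FIX = (r3, 0x25)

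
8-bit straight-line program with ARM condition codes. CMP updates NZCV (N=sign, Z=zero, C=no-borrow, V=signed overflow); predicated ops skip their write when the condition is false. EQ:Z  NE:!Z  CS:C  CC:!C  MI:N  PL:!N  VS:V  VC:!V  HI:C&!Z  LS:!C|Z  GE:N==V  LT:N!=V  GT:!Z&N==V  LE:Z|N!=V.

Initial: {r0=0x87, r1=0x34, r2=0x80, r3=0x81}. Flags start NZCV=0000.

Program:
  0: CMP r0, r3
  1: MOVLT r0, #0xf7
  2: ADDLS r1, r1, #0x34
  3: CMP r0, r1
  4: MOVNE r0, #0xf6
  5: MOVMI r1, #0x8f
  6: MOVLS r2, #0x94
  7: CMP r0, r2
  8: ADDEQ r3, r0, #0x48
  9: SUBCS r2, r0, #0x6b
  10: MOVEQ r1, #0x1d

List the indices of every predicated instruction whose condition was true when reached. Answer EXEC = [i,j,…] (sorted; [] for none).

EXEC = [4,9]

[0] flags=0010 → (cmp)
[1] flags=0010 LT?F → skip
[2] flags=0010 LS?F → skip
[3] flags=0011 → (cmp)
[4] flags=0011 NE?T → r0=0xf6
[5] flags=0011 MI?F → skip
[6] flags=0011 LS?F → skip
[7] flags=0010 → (cmp)
[8] flags=0010 EQ?F → skip
[9] flags=0010 CS?T → r2=0x8b
[10] flags=0010 EQ?F → skip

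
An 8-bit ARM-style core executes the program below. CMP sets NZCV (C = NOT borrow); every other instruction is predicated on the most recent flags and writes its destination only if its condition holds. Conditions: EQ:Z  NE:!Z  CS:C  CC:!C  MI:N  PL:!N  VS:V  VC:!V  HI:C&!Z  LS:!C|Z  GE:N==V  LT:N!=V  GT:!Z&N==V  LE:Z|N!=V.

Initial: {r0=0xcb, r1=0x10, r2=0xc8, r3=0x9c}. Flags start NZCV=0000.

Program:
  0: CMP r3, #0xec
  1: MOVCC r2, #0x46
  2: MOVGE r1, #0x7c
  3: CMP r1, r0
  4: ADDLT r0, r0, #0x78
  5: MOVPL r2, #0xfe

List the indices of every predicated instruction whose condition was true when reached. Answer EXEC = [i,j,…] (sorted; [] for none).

EXEC = [1,5]

[0] flags=1000 → (cmp)
[1] flags=1000 CC?T → r2=0x46
[2] flags=1000 GE?F → skip
[3] flags=0000 → (cmp)
[4] flags=0000 LT?F → skip
[5] flags=0000 PL?T → r2=0xfe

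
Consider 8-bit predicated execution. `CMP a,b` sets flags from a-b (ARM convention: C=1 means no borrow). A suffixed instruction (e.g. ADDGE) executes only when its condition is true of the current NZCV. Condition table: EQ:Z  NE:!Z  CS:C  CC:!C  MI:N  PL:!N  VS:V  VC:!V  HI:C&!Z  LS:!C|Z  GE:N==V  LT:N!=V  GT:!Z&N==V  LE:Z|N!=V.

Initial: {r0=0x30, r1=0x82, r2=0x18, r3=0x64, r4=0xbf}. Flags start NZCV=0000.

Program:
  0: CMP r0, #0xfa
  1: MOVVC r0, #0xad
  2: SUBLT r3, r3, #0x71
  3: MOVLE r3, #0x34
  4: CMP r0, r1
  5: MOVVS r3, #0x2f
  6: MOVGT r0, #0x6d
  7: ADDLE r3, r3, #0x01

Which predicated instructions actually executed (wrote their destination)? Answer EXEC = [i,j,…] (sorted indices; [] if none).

[0] flags=0000 → (cmp)
[1] flags=0000 VC?T → r0=0xad
[2] flags=0000 LT?F → skip
[3] flags=0000 LE?F → skip
[4] flags=0010 → (cmp)
[5] flags=0010 VS?F → skip
[6] flags=0010 GT?T → r0=0x6d
[7] flags=0010 LE?F → skip

EXEC = [1,6]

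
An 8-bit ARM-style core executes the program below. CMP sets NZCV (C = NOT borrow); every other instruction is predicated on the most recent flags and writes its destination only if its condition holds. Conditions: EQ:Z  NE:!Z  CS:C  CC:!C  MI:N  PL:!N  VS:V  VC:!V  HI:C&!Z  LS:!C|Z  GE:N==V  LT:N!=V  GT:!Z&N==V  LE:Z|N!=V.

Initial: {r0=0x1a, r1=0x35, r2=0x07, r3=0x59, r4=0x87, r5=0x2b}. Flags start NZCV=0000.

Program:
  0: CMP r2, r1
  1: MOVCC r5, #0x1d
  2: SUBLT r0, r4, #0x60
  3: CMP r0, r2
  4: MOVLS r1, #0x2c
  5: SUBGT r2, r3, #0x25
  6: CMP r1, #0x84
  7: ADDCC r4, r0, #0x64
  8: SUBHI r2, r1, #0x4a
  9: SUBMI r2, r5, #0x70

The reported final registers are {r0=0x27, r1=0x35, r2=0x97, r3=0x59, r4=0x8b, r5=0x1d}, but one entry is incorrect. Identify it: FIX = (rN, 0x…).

FIX = (r2, 0xad)

[0] flags=1000 → (cmp)
[1] flags=1000 CC?T → r5=0x1d
[2] flags=1000 LT?T → r0=0x27
[3] flags=0010 → (cmp)
[4] flags=0010 LS?F → skip
[5] flags=0010 GT?T → r2=0x34
[6] flags=1001 → (cmp)
[7] flags=1001 CC?T → r4=0x8b
[8] flags=1001 HI?F → skip
[9] flags=1001 MI?T → r2=0xad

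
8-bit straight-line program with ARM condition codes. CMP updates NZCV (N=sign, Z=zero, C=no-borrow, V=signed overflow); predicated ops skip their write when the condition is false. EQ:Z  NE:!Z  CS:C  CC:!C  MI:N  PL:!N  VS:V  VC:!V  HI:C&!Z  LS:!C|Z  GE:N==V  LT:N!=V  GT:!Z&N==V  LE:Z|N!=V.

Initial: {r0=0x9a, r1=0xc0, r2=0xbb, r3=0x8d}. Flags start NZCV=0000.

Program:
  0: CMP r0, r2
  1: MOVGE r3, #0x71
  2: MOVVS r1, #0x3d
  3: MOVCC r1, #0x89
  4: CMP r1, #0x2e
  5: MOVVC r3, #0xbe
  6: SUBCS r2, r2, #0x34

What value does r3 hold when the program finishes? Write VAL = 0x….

VAL = 0x8d

[0] flags=1000 → (cmp)
[1] flags=1000 GE?F → skip
[2] flags=1000 VS?F → skip
[3] flags=1000 CC?T → r1=0x89
[4] flags=0011 → (cmp)
[5] flags=0011 VC?F → skip
[6] flags=0011 CS?T → r2=0x87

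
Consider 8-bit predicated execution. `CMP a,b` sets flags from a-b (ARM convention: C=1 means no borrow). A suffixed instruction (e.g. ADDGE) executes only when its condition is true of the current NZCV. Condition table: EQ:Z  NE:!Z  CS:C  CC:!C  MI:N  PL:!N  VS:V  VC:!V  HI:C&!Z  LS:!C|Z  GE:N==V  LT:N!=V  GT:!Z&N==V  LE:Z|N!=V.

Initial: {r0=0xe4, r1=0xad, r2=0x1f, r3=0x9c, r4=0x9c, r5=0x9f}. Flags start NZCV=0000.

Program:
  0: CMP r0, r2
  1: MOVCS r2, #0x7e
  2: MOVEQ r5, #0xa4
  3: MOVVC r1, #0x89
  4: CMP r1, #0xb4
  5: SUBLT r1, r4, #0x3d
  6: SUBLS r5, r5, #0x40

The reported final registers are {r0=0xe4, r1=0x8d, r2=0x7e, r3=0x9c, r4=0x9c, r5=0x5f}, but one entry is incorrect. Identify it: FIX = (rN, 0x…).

FIX = (r1, 0x5f)

[0] flags=1010 → (cmp)
[1] flags=1010 CS?T → r2=0x7e
[2] flags=1010 EQ?F → skip
[3] flags=1010 VC?T → r1=0x89
[4] flags=1000 → (cmp)
[5] flags=1000 LT?T → r1=0x5f
[6] flags=1000 LS?T → r5=0x5f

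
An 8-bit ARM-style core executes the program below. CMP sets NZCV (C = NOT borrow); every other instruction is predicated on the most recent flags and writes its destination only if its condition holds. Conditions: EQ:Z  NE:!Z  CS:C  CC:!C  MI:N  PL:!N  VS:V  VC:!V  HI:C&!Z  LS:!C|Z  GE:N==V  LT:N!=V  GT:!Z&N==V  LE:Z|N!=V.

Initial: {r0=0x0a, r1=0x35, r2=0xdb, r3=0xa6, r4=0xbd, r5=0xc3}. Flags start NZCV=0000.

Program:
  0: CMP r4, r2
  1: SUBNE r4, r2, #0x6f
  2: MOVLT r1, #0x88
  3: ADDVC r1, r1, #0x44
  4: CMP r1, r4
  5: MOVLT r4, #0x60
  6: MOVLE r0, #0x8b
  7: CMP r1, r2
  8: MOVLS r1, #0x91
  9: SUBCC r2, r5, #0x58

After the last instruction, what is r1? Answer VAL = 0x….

VAL = 0x91

0: ✓ CMP  NZCV=1000
1: ✓ SUBNE  r4←0x6c
2: ✓ MOVLT  r1←0x88
3: ✓ ADDVC  r1←0xcc
4: ✓ CMP  NZCV=0011
5: ✓ MOVLT  r4←0x60
6: ✓ MOVLE  r0←0x8b
7: ✓ CMP  NZCV=1000
8: ✓ MOVLS  r1←0x91
9: ✓ SUBCC  r2←0x6b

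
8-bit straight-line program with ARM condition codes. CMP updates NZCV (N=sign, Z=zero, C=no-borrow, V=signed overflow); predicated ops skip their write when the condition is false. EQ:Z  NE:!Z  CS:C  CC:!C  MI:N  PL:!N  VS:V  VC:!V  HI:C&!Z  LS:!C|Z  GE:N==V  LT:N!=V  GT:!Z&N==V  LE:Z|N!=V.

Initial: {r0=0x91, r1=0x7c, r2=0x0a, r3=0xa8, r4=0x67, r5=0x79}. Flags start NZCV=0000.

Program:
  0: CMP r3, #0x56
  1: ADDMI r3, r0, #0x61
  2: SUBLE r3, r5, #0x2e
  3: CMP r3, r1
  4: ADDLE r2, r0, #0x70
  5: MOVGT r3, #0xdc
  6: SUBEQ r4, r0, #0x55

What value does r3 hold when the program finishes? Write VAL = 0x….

0: ✓ CMP  NZCV=0011
1: · ADDMI
2: ✓ SUBLE  r3←0x4b
3: ✓ CMP  NZCV=1000
4: ✓ ADDLE  r2←0x01
5: · MOVGT
6: · SUBEQ

VAL = 0x4b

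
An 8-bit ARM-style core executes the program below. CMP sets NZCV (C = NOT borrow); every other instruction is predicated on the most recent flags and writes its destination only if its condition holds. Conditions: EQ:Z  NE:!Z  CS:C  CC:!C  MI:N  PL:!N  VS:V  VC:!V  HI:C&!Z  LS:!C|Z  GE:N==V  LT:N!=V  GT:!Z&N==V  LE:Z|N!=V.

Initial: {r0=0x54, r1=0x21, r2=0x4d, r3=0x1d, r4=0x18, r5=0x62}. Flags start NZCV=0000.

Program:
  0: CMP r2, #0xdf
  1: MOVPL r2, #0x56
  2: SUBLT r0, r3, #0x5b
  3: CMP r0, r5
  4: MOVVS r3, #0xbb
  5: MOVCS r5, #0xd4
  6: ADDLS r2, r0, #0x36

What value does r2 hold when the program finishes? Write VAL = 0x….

VAL = 0x8a

0: ✓ CMP  NZCV=0000
1: ✓ MOVPL  r2←0x56
2: · SUBLT
3: ✓ CMP  NZCV=1000
4: · MOVVS
5: · MOVCS
6: ✓ ADDLS  r2←0x8a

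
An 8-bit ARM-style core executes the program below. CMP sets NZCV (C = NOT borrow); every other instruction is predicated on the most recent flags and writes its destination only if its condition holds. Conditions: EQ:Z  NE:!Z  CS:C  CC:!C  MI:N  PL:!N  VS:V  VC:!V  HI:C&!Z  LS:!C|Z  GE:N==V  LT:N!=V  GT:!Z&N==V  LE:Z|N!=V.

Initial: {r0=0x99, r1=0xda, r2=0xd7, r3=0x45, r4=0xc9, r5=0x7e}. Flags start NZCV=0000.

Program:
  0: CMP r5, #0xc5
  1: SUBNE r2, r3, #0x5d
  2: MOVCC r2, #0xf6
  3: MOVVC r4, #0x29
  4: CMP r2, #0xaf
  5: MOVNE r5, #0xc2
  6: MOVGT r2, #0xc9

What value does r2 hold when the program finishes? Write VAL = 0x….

0: ✓ CMP  NZCV=1001
1: ✓ SUBNE  r2←0xe8
2: ✓ MOVCC  r2←0xf6
3: · MOVVC
4: ✓ CMP  NZCV=0010
5: ✓ MOVNE  r5←0xc2
6: ✓ MOVGT  r2←0xc9

VAL = 0xc9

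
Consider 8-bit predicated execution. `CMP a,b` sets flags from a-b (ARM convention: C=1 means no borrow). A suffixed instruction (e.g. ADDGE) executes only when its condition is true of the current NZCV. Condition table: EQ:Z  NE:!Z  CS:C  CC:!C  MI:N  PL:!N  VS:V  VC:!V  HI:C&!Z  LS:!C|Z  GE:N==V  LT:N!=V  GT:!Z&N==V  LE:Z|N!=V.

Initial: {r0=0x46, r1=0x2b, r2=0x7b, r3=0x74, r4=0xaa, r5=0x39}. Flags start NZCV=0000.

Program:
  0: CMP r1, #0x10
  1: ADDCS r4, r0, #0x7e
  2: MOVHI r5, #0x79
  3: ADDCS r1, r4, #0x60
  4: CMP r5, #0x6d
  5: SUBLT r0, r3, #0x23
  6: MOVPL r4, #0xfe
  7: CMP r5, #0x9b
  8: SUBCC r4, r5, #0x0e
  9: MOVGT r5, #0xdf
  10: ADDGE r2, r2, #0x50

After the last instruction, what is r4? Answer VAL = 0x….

VAL = 0x6b

[0] flags=0010 → (cmp)
[1] flags=0010 CS?T → r4=0xc4
[2] flags=0010 HI?T → r5=0x79
[3] flags=0010 CS?T → r1=0x24
[4] flags=0010 → (cmp)
[5] flags=0010 LT?F → skip
[6] flags=0010 PL?T → r4=0xfe
[7] flags=1001 → (cmp)
[8] flags=1001 CC?T → r4=0x6b
[9] flags=1001 GT?T → r5=0xdf
[10] flags=1001 GE?T → r2=0xcb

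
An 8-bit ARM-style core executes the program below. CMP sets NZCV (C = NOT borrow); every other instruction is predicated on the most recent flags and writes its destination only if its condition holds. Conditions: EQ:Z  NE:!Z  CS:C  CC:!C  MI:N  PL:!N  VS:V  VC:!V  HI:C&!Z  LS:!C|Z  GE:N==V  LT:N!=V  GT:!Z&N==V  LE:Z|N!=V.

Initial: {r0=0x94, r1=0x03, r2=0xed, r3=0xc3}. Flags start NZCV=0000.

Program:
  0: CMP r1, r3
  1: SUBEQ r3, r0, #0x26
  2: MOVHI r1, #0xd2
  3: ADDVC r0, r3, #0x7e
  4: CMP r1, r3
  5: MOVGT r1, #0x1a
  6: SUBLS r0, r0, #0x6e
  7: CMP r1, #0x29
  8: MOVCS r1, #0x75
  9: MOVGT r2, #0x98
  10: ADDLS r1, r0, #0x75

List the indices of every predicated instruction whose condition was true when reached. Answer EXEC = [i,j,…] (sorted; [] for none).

0: ✓ CMP  NZCV=0000
1: · SUBEQ
2: · MOVHI
3: ✓ ADDVC  r0←0x41
4: ✓ CMP  NZCV=0000
5: ✓ MOVGT  r1←0x1a
6: ✓ SUBLS  r0←0xd3
7: ✓ CMP  NZCV=1000
8: · MOVCS
9: · MOVGT
10: ✓ ADDLS  r1←0x48

EXEC = [3,5,6,10]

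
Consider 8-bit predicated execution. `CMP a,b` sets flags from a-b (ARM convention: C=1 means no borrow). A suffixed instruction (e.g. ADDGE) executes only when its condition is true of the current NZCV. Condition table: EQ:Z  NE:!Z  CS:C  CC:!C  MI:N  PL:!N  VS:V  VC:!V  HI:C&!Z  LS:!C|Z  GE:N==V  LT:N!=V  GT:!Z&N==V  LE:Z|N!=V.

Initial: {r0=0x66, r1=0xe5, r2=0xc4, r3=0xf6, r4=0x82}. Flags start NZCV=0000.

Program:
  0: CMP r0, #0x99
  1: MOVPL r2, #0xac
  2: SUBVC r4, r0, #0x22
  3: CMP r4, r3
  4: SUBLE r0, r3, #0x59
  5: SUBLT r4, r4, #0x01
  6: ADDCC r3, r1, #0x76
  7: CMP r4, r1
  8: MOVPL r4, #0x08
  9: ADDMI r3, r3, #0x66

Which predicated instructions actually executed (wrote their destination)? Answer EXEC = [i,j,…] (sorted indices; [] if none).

0: ✓ CMP  NZCV=1001
1: · MOVPL
2: · SUBVC
3: ✓ CMP  NZCV=1000
4: ✓ SUBLE  r0←0x9d
5: ✓ SUBLT  r4←0x81
6: ✓ ADDCC  r3←0x5b
7: ✓ CMP  NZCV=1000
8: · MOVPL
9: ✓ ADDMI  r3←0xc1

EXEC = [4,5,6,9]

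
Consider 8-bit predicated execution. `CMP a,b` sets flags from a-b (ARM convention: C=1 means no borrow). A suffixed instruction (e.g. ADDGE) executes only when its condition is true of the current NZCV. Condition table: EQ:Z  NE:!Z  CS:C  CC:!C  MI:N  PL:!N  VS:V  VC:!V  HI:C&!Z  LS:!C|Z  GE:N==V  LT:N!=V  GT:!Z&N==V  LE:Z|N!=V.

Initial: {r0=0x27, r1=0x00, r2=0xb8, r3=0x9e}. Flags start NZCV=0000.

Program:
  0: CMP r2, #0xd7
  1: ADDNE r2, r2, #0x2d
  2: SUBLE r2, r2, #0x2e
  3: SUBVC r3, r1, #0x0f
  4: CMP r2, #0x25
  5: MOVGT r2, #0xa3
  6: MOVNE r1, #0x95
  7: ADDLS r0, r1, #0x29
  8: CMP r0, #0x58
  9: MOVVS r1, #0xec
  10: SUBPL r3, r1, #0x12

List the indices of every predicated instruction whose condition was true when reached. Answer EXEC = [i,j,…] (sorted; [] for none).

[0] flags=1000 → (cmp)
[1] flags=1000 NE?T → r2=0xe5
[2] flags=1000 LE?T → r2=0xb7
[3] flags=1000 VC?T → r3=0xf1
[4] flags=1010 → (cmp)
[5] flags=1010 GT?F → skip
[6] flags=1010 NE?T → r1=0x95
[7] flags=1010 LS?F → skip
[8] flags=1000 → (cmp)
[9] flags=1000 VS?F → skip
[10] flags=1000 PL?F → skip

EXEC = [1,2,3,6]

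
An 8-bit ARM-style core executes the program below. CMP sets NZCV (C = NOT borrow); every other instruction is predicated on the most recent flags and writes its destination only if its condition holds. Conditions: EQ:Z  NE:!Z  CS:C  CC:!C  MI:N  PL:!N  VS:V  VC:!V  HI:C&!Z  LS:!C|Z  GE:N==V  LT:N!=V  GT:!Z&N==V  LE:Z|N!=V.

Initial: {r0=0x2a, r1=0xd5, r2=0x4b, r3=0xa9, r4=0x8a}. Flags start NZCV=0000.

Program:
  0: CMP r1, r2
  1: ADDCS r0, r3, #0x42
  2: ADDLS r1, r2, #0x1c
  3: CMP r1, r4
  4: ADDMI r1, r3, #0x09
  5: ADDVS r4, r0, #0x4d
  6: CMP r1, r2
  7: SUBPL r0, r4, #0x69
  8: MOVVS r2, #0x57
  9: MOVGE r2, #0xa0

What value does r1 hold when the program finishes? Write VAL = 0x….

0: ✓ CMP  NZCV=1010
1: ✓ ADDCS  r0←0xeb
2: · ADDLS
3: ✓ CMP  NZCV=0010
4: · ADDMI
5: · ADDVS
6: ✓ CMP  NZCV=1010
7: · SUBPL
8: · MOVVS
9: · MOVGE

VAL = 0xd5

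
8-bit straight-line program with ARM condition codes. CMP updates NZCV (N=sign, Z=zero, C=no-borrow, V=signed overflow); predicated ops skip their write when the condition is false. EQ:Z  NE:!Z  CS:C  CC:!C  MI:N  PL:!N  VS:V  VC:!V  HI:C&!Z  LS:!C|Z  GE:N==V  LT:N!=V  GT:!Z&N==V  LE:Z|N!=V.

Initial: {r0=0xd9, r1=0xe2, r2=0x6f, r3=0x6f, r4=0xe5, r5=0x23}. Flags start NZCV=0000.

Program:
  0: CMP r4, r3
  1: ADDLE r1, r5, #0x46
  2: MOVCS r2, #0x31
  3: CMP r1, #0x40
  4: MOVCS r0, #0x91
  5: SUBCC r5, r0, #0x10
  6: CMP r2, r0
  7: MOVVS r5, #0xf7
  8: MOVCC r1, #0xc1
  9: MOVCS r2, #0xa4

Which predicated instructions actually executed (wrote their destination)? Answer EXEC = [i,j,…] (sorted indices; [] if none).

[0] flags=0011 → (cmp)
[1] flags=0011 LE?T → r1=0x69
[2] flags=0011 CS?T → r2=0x31
[3] flags=0010 → (cmp)
[4] flags=0010 CS?T → r0=0x91
[5] flags=0010 CC?F → skip
[6] flags=1001 → (cmp)
[7] flags=1001 VS?T → r5=0xf7
[8] flags=1001 CC?T → r1=0xc1
[9] flags=1001 CS?F → skip

EXEC = [1,2,4,7,8]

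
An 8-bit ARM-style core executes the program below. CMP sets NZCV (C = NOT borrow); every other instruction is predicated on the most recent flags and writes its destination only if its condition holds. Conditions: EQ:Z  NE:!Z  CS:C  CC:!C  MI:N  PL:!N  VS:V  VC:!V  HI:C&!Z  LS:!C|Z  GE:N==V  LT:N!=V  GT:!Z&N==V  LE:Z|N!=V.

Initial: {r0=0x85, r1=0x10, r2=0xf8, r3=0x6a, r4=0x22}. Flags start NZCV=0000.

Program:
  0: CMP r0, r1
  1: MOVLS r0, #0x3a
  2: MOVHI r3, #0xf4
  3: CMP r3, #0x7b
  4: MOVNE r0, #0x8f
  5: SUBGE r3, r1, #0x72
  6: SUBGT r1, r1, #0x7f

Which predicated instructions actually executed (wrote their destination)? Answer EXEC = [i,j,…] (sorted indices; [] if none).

0: ✓ CMP  NZCV=0011
1: · MOVLS
2: ✓ MOVHI  r3←0xf4
3: ✓ CMP  NZCV=0011
4: ✓ MOVNE  r0←0x8f
5: · SUBGE
6: · SUBGT

EXEC = [2,4]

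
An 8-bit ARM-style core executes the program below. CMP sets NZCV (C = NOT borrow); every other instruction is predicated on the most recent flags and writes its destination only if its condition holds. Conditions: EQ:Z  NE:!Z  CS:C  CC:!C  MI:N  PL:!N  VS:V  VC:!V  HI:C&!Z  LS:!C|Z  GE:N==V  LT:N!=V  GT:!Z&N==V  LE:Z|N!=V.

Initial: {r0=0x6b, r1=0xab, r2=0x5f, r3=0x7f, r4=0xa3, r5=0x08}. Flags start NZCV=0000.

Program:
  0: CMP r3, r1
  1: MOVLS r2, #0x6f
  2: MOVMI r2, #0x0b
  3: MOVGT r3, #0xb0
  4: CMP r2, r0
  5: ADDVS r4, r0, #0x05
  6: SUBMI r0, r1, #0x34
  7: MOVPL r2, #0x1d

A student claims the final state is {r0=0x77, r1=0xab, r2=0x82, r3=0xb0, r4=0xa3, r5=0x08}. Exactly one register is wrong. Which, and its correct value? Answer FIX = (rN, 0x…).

0: ✓ CMP  NZCV=1001
1: ✓ MOVLS  r2←0x6f
2: ✓ MOVMI  r2←0x0b
3: ✓ MOVGT  r3←0xb0
4: ✓ CMP  NZCV=1000
5: · ADDVS
6: ✓ SUBMI  r0←0x77
7: · MOVPL

FIX = (r2, 0x0b)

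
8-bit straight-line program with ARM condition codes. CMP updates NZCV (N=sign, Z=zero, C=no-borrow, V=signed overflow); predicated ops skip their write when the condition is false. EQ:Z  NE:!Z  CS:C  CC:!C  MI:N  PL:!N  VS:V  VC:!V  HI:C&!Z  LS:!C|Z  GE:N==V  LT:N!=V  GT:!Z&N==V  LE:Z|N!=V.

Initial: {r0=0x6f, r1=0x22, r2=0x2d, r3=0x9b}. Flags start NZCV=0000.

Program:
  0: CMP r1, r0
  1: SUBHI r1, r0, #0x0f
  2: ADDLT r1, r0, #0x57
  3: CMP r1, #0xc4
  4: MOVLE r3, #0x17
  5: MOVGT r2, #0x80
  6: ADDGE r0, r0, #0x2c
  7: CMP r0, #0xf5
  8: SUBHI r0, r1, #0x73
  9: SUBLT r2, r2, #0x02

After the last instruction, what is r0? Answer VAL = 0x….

VAL = 0x9b

0: ✓ CMP  NZCV=1000
1: · SUBHI
2: ✓ ADDLT  r1←0xc6
3: ✓ CMP  NZCV=0010
4: · MOVLE
5: ✓ MOVGT  r2←0x80
6: ✓ ADDGE  r0←0x9b
7: ✓ CMP  NZCV=1000
8: · SUBHI
9: ✓ SUBLT  r2←0x7e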